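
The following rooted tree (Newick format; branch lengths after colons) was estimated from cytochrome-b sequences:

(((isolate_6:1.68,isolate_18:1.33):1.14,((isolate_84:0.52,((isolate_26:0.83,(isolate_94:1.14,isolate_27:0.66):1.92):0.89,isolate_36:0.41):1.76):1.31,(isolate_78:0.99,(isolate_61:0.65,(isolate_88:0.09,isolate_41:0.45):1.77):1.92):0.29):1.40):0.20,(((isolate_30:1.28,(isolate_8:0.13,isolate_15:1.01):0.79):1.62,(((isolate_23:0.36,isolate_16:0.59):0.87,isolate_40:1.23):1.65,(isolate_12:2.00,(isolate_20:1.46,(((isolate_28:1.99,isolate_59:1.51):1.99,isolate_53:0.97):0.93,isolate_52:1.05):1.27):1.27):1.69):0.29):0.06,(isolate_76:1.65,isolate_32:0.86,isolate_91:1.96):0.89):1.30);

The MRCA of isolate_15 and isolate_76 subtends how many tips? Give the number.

The MRCA of isolate_15 and isolate_76 is the node subtending (((isolate_30,(isolate_8,isolate_15)),(((isolate_23,isolate_16),isolate_40),(isolate_12,(isolate_20,(((isolate_28,isolate_59),isolate_53),isolate_52))))),(isolate_76,isolate_32,isolate_91)).
That clade contains 15 terminal taxa: isolate_12, isolate_15, isolate_16, isolate_20, isolate_23, isolate_28, isolate_30, isolate_32, isolate_40, isolate_52, isolate_53, isolate_59, isolate_76, isolate_8, isolate_91.

15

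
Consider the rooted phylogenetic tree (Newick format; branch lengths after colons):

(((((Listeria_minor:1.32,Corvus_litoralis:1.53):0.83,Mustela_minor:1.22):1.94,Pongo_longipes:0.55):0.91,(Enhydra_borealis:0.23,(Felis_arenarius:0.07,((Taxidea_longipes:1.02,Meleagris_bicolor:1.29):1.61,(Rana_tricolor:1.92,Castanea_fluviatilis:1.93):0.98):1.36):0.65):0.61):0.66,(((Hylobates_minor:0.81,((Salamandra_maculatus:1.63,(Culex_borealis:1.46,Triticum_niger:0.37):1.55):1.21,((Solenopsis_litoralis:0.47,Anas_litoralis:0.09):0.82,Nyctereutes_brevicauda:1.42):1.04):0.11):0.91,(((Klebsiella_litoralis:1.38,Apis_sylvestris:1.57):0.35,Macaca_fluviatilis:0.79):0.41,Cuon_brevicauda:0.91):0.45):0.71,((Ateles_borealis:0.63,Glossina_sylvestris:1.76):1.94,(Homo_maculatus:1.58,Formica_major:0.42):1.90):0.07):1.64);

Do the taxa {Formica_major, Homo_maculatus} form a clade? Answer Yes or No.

Yes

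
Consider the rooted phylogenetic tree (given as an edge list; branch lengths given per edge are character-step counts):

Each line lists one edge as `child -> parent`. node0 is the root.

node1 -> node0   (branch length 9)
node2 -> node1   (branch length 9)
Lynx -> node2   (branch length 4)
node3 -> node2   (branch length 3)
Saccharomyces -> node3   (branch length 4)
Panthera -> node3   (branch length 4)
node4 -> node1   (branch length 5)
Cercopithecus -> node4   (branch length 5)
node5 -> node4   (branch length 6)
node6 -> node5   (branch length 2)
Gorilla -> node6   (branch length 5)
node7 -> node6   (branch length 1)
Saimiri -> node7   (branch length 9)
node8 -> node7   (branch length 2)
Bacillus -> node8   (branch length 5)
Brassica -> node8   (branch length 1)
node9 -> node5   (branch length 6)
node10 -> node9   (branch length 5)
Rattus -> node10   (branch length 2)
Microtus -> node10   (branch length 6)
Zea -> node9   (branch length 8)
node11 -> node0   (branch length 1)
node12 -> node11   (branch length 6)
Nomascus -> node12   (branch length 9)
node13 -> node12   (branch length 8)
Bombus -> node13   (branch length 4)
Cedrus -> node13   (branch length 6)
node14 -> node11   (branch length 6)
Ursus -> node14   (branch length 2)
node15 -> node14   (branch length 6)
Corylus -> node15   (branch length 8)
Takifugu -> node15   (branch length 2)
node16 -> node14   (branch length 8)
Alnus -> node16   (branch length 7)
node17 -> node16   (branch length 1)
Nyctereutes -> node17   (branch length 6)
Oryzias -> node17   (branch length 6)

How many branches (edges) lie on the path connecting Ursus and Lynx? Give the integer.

6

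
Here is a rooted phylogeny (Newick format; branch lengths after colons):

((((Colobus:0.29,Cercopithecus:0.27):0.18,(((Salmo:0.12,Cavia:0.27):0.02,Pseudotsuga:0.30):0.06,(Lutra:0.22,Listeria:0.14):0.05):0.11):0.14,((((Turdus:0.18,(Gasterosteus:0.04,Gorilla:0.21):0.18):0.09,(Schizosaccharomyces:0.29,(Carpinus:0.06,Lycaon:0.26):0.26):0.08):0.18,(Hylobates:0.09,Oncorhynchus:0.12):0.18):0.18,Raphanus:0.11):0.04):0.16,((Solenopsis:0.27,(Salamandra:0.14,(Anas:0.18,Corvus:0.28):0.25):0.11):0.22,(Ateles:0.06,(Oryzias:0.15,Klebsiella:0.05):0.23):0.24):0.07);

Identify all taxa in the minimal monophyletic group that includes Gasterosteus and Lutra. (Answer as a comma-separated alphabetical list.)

Tracing Gasterosteus: it sits inside (Gasterosteus,Gorilla).
Tracing Lutra: it sits inside (Lutra,Listeria).
The smallest clade enclosing both is (((Colobus,Cercopithecus),(((Salmo,Cavia),Pseudotsuga),(Lutra,Listeria))),((((Turdus,(Gasterosteus,Gorilla)),(Schizosaccharomyces,(Carpinus,Lycaon))),(Hylobates,Oncorhynchus)),Raphanus)); the answer is its 16 terminal taxa in alphabetical order.

Carpinus, Cavia, Cercopithecus, Colobus, Gasterosteus, Gorilla, Hylobates, Listeria, Lutra, Lycaon, Oncorhynchus, Pseudotsuga, Raphanus, Salmo, Schizosaccharomyces, Turdus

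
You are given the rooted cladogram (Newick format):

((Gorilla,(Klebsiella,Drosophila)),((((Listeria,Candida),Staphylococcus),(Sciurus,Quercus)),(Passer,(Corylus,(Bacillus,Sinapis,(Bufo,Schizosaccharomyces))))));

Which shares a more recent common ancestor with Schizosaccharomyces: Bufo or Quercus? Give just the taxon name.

Bufo

The MRCA of Schizosaccharomyces and Bufo subtends (Bufo,Schizosaccharomyces) (2 taxa).
The MRCA of Schizosaccharomyces and Quercus subtends ((((Listeria,Candida),Staphylococcus),(Sciurus,Quercus)),(Passer,(Corylus,(Bacillus,Sinapis,(Bufo,Schizosaccharomyces))))) (11 taxa).
The first is nested inside the second, so Schizosaccharomyces shares a more recent common ancestor with Bufo.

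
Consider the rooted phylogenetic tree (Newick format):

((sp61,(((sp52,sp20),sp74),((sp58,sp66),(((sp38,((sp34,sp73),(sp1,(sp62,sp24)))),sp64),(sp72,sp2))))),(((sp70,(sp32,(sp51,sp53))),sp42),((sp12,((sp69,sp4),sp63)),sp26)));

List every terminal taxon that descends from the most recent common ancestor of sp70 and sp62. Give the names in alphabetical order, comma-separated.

Tracing sp70: it sits inside (sp70,(sp32,(sp51,sp53))).
Tracing sp62: it sits inside (sp62,sp24).
The smallest clade enclosing both is the whole tree (their MRCA is the root), so the answer is all 25 tips in alphabetical order.

sp1, sp12, sp2, sp20, sp24, sp26, sp32, sp34, sp38, sp4, sp42, sp51, sp52, sp53, sp58, sp61, sp62, sp63, sp64, sp66, sp69, sp70, sp72, sp73, sp74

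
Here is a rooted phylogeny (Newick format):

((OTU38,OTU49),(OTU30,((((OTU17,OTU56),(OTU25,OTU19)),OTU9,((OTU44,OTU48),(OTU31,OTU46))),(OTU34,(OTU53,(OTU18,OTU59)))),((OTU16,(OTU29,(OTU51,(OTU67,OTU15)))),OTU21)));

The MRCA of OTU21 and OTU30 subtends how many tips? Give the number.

20

The MRCA of OTU21 and OTU30 is the node subtending (OTU30,((((OTU17,OTU56),(OTU25,OTU19)),OTU9,((OTU44,OTU48),(OTU31,OTU46))),(OTU34,(OTU53,(OTU18,OTU59)))),((OTU16,(OTU29,(OTU51,(OTU67,OTU15)))),OTU21)).
That clade contains 20 terminal taxa: OTU15, OTU16, OTU17, OTU18, OTU19, OTU21, OTU25, OTU29, OTU30, OTU31, OTU34, OTU44, OTU46, OTU48, OTU51, OTU53, OTU56, OTU59, OTU67, OTU9.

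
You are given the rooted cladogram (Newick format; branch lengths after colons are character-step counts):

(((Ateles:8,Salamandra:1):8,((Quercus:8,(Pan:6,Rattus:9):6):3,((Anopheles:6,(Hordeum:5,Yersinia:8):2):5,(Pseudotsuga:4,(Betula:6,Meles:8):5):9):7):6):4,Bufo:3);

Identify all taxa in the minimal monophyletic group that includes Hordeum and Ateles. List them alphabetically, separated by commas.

Tracing Hordeum: it sits inside (Hordeum,Yersinia).
Tracing Ateles: it sits inside (Ateles,Salamandra).
The smallest clade enclosing both is ((Ateles,Salamandra),((Quercus,(Pan,Rattus)),((Anopheles,(Hordeum,Yersinia)),(Pseudotsuga,(Betula,Meles))))); the answer is its 11 terminal taxa in alphabetical order.

Anopheles, Ateles, Betula, Hordeum, Meles, Pan, Pseudotsuga, Quercus, Rattus, Salamandra, Yersinia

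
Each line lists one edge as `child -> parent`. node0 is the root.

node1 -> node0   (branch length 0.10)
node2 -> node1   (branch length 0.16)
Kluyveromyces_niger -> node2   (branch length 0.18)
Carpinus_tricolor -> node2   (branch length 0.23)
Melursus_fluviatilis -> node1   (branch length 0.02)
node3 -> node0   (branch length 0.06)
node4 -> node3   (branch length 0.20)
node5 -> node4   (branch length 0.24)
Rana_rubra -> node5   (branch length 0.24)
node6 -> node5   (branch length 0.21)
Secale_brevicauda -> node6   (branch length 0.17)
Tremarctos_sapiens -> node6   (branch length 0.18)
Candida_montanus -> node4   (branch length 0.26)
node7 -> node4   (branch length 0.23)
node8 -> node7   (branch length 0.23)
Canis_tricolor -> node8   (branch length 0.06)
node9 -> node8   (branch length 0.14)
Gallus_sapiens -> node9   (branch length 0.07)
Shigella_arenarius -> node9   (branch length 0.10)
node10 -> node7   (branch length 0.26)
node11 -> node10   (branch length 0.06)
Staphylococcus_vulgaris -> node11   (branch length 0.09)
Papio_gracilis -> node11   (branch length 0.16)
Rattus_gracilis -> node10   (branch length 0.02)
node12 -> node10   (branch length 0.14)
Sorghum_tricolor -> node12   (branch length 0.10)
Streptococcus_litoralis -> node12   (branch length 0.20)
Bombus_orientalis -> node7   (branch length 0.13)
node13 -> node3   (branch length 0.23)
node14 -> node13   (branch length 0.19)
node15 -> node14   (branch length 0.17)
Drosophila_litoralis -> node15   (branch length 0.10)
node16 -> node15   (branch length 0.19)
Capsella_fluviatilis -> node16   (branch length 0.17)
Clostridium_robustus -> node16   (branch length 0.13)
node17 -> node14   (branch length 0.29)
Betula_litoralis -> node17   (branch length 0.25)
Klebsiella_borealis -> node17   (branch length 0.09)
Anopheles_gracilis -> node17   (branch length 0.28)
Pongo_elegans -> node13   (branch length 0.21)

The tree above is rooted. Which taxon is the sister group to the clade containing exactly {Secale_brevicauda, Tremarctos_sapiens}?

The clade containing exactly {Secale_brevicauda, Tremarctos_sapiens} attaches to the tree at the node subtending (Rana_rubra,(Secale_brevicauda,Tremarctos_sapiens)).
The other lineage descending from that same node — the sister group — is the single tip Rana_rubra.

Rana_rubra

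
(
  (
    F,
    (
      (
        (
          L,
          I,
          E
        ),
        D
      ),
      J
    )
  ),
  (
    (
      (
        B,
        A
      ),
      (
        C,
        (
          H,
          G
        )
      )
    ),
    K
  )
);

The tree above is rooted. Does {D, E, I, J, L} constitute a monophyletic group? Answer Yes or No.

Yes

The most recent common ancestor of these taxa subtends (((L,I,E),D),J).
That clade has exactly 5 tips — every listed taxon and nothing else — so the group is monophyletic.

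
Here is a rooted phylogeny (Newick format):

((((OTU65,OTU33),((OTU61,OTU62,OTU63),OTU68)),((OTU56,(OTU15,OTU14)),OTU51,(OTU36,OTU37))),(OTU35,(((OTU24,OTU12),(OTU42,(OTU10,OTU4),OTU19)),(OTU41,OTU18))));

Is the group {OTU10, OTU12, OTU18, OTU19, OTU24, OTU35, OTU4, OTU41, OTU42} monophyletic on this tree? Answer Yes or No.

Yes

The most recent common ancestor of these taxa subtends (OTU35,(((OTU24,OTU12),(OTU42,(OTU10,OTU4),OTU19)),(OTU41,OTU18))).
That clade has exactly 9 tips — every listed taxon and nothing else — so the group is monophyletic.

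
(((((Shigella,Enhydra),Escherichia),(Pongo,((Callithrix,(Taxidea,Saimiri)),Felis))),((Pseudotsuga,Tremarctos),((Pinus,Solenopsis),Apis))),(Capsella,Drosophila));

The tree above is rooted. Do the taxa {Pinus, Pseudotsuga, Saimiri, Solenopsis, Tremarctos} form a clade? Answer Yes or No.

The MRCA of the listed taxa subtends ((((Shigella,Enhydra),Escherichia),(Pongo,((Callithrix,(Taxidea,Saimiri)),Felis))),((Pseudotsuga,Tremarctos),((Pinus,Solenopsis),Apis))).
That clade also contains Apis, Callithrix, Enhydra, Escherichia, Felis, Pongo, Shigella, Taxidea, which are not in the proposed group, so the group is not monophyletic.

No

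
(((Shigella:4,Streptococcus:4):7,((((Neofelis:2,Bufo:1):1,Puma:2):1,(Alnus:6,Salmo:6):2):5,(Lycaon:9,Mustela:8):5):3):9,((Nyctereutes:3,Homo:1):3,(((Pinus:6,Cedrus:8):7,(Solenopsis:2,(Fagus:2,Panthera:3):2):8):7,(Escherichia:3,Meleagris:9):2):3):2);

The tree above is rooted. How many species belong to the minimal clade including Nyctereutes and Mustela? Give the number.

18

The MRCA of Nyctereutes and Mustela is the root, so the clade is the entire tree.
That clade contains 18 terminal taxa: Alnus, Bufo, Cedrus, Escherichia, Fagus, Homo, Lycaon, Meleagris, Mustela, Neofelis, Nyctereutes, Panthera, Pinus, Puma, Salmo, Shigella, Solenopsis, Streptococcus.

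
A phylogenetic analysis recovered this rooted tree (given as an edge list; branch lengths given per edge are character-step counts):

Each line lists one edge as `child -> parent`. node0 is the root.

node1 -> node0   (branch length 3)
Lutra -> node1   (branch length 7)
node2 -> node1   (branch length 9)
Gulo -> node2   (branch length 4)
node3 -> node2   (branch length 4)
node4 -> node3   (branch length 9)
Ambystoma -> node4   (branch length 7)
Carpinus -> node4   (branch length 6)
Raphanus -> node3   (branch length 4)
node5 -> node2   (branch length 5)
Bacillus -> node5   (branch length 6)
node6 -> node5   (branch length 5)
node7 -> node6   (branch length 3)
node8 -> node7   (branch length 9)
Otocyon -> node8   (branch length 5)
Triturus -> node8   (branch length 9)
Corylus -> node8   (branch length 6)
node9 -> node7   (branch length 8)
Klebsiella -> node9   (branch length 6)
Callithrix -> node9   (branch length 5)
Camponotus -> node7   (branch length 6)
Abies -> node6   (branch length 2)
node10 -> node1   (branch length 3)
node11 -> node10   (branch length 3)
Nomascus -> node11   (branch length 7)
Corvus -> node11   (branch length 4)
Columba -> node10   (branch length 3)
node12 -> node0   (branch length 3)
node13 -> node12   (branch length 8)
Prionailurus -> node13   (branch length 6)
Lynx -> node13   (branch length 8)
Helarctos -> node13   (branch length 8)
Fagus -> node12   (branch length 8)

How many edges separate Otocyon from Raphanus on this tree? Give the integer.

The MRCA of Otocyon and Raphanus is the node subtending (Gulo,((Ambystoma,Carpinus),Raphanus),(Bacillus,(((Otocyon,Triturus,Corylus),(Klebsiella,Callithrix),Camponotus),Abies))).
From Otocyon up to that node: 5 branches. From Raphanus up to the same node: 2 branches. Total: 5 + 2 = 7.

7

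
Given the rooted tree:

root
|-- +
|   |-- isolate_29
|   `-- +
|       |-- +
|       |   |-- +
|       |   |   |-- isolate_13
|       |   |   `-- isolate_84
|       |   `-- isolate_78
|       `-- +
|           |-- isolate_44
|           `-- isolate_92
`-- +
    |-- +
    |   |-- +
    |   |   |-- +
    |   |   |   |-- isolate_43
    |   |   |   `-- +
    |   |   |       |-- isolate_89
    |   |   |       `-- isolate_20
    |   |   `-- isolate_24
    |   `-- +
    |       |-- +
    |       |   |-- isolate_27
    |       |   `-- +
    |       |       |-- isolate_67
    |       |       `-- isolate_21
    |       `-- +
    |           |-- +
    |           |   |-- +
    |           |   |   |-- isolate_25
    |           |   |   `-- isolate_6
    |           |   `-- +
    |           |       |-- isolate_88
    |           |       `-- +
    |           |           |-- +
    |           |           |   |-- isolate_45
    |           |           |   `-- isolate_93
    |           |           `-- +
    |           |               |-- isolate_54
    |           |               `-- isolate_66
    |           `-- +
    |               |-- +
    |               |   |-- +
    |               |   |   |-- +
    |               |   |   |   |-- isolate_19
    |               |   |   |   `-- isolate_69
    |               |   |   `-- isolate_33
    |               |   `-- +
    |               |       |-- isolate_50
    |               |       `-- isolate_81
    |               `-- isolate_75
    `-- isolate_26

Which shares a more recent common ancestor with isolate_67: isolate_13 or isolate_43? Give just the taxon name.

isolate_43

The MRCA of isolate_67 and isolate_43 subtends (((isolate_43,(isolate_89,isolate_20)),isolate_24),((isolate_27,(isolate_67,isolate_21)),(((isolate_25,isolate_6),(isolate_88,((isolate_45,isolate_93),(isolate_54,isolate_66)))),((((isolate_19,isolate_69),isolate_33),(isolate_50,isolate_81)),isolate_75)))) (20 taxa).
The MRCA of isolate_67 and isolate_13 is the root, subtending the entire tree (27 taxa).
The first is nested inside the second, so isolate_67 shares a more recent common ancestor with isolate_43.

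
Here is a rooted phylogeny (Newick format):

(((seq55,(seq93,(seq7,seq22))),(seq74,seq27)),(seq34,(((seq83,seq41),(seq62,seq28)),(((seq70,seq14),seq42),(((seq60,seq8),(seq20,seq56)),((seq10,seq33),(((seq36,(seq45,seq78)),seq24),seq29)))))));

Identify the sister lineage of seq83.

seq41

seq83 attaches to the tree at the node subtending (seq83,seq41).
The other lineage descending from that same node — the sister group — is the single tip seq41.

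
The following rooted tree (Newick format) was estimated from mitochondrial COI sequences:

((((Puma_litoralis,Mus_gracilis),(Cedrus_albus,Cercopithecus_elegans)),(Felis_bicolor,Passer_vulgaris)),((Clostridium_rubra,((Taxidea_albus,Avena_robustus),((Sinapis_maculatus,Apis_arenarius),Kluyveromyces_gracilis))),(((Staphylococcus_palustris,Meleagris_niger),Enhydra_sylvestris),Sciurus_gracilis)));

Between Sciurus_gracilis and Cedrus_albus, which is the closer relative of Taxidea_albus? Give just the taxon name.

Sciurus_gracilis

The MRCA of Taxidea_albus and Sciurus_gracilis subtends ((Clostridium_rubra,((Taxidea_albus,Avena_robustus),((Sinapis_maculatus,Apis_arenarius),Kluyveromyces_gracilis))),(((Staphylococcus_palustris,Meleagris_niger),Enhydra_sylvestris),Sciurus_gracilis)) (10 taxa).
The MRCA of Taxidea_albus and Cedrus_albus is the root, subtending the entire tree (16 taxa).
The first is nested inside the second, so Taxidea_albus shares a more recent common ancestor with Sciurus_gracilis.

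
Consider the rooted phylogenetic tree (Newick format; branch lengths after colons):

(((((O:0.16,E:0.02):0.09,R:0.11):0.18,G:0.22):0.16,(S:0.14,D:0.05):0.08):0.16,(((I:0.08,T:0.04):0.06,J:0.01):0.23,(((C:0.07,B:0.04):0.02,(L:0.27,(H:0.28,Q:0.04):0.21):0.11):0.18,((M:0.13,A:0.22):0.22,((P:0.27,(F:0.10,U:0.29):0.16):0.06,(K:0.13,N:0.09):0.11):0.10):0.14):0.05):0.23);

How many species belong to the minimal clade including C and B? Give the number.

The MRCA of C and B is the node subtending (C,B).
That clade contains 2 terminal taxa: B, C.

2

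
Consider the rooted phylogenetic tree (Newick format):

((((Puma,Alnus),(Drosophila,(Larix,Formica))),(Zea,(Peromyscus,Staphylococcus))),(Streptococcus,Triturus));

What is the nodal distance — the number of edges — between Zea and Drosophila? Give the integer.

5

The MRCA of Zea and Drosophila is the node subtending (((Puma,Alnus),(Drosophila,(Larix,Formica))),(Zea,(Peromyscus,Staphylococcus))).
From Zea up to that node: 2 branches. From Drosophila up to the same node: 3 branches. Total: 2 + 3 = 5.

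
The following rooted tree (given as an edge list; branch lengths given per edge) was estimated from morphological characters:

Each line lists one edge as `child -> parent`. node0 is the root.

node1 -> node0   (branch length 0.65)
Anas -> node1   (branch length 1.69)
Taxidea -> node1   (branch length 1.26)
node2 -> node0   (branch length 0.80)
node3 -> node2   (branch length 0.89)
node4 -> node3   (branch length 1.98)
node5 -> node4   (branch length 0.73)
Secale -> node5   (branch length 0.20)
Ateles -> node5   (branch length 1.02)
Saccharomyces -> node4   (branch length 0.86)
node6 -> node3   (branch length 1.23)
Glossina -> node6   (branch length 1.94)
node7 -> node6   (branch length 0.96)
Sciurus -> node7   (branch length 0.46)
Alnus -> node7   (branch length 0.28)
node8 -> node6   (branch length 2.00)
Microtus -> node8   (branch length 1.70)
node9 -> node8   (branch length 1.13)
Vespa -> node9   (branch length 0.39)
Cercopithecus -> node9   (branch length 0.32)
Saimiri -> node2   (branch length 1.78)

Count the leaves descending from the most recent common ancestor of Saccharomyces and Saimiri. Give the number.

10

The MRCA of Saccharomyces and Saimiri is the node subtending ((((Secale,Ateles),Saccharomyces),(Glossina,(Sciurus,Alnus),(Microtus,(Vespa,Cercopithecus)))),Saimiri).
That clade contains 10 terminal taxa: Alnus, Ateles, Cercopithecus, Glossina, Microtus, Saccharomyces, Saimiri, Sciurus, Secale, Vespa.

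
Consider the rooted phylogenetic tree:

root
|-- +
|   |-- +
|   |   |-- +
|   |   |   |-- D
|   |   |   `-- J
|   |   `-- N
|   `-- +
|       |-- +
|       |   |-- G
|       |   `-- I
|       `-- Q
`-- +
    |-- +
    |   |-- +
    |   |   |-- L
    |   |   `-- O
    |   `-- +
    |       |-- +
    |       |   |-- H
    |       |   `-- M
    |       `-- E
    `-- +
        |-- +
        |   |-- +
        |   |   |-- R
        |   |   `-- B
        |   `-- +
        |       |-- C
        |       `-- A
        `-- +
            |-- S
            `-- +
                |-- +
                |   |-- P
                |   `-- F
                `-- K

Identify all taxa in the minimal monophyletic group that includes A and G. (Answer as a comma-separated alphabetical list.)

Tracing A: it sits inside (C,A).
Tracing G: it sits inside (G,I).
The smallest clade enclosing both is the whole tree (their MRCA is the root), so the answer is all 19 tips in alphabetical order.

A, B, C, D, E, F, G, H, I, J, K, L, M, N, O, P, Q, R, S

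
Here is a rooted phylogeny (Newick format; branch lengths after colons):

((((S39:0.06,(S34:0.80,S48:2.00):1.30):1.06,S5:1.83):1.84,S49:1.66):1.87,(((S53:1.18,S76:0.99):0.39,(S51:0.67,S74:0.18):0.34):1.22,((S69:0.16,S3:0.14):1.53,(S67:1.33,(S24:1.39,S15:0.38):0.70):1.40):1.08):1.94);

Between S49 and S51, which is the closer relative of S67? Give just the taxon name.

The MRCA of S67 and S51 subtends (((S53,S76),(S51,S74)),((S69,S3),(S67,(S24,S15)))) (9 taxa).
The MRCA of S67 and S49 is the root, subtending the entire tree (14 taxa).
The first is nested inside the second, so S67 shares a more recent common ancestor with S51.

S51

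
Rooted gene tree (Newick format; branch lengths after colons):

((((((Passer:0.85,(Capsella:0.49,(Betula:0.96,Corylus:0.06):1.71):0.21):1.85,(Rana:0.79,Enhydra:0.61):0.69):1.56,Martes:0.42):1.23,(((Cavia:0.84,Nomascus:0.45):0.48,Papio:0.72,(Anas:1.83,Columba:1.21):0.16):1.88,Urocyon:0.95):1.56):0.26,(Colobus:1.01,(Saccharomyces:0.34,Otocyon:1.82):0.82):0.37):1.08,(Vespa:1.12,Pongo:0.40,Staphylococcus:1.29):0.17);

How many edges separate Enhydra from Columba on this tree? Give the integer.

The MRCA of Enhydra and Columba is the node subtending ((((Passer,(Capsella,(Betula,Corylus))),(Rana,Enhydra)),Martes),(((Cavia,Nomascus),Papio,(Anas,Columba)),Urocyon)).
From Enhydra up to that node: 4 branches. From Columba up to the same node: 4 branches. Total: 4 + 4 = 8.

8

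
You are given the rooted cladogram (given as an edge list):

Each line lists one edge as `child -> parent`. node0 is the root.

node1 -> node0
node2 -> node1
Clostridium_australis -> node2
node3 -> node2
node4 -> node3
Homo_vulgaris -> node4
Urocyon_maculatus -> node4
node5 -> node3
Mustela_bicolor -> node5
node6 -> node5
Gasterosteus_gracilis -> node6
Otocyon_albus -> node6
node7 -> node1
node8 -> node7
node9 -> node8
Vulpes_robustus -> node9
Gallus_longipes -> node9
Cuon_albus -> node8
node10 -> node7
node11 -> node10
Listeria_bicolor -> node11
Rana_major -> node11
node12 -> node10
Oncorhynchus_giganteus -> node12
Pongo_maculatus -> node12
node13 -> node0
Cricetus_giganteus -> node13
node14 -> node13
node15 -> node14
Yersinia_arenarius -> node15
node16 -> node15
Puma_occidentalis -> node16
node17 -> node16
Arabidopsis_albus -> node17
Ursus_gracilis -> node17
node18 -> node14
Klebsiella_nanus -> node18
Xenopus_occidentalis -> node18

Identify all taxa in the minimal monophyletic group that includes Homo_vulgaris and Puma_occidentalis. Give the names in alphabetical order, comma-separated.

Arabidopsis_albus, Clostridium_australis, Cricetus_giganteus, Cuon_albus, Gallus_longipes, Gasterosteus_gracilis, Homo_vulgaris, Klebsiella_nanus, Listeria_bicolor, Mustela_bicolor, Oncorhynchus_giganteus, Otocyon_albus, Pongo_maculatus, Puma_occidentalis, Rana_major, Urocyon_maculatus, Ursus_gracilis, Vulpes_robustus, Xenopus_occidentalis, Yersinia_arenarius

Tracing Homo_vulgaris: it sits inside (Homo_vulgaris,Urocyon_maculatus).
Tracing Puma_occidentalis: it sits inside (Puma_occidentalis,(Arabidopsis_albus,Ursus_gracilis)).
The smallest clade enclosing both is the whole tree (their MRCA is the root), so the answer is all 20 tips in alphabetical order.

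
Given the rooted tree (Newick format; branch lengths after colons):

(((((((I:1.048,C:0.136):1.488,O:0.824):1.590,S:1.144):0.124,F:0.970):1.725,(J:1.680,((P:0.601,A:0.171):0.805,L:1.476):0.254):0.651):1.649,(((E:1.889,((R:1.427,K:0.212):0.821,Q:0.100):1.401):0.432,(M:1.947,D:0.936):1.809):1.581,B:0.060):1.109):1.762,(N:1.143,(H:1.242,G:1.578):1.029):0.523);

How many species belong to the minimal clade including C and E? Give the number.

The MRCA of C and E is the node subtending ((((((I,C),O),S),F),(J,((P,A),L))),(((E,((R,K),Q)),(M,D)),B)).
That clade contains 16 terminal taxa: A, B, C, D, E, F, I, J, K, L, M, O, P, Q, R, S.

16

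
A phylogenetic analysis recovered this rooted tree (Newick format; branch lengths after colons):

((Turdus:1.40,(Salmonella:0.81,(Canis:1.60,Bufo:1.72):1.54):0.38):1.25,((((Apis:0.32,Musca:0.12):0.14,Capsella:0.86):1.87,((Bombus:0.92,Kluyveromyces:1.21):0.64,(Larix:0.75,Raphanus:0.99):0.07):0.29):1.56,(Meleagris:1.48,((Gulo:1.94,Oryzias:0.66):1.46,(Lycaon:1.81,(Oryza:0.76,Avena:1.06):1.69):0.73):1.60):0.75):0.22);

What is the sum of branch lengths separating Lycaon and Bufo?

10.00

The path runs Lycaon → … → MRCA → … → Bufo; the MRCA is the root of the tree.
Branch lengths along that path: 1.81 + 0.73 + 1.60 + 0.75 + 0.22 + 1.25 + 0.38 + 1.54 + 1.72 = 10.00.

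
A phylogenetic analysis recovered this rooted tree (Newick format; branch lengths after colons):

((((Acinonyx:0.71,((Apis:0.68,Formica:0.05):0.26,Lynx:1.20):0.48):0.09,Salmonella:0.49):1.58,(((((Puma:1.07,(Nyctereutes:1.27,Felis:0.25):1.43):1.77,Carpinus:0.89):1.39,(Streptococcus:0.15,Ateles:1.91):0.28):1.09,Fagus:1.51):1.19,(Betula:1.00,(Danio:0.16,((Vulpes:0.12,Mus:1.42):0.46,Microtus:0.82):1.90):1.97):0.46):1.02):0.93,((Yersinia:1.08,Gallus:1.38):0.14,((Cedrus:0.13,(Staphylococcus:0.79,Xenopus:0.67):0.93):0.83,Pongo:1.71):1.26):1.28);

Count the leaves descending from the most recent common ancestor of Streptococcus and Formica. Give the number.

The MRCA of Streptococcus and Formica is the node subtending (((Acinonyx,((Apis,Formica),Lynx)),Salmonella),(((((Puma,(Nyctereutes,Felis)),Carpinus),(Streptococcus,Ateles)),Fagus),(Betula,(Danio,((Vulpes,Mus),Microtus))))).
That clade contains 17 terminal taxa: Acinonyx, Apis, Ateles, Betula, Carpinus, Danio, Fagus, Felis, Formica, Lynx, Microtus, Mus, Nyctereutes, Puma, Salmonella, Streptococcus, Vulpes.

17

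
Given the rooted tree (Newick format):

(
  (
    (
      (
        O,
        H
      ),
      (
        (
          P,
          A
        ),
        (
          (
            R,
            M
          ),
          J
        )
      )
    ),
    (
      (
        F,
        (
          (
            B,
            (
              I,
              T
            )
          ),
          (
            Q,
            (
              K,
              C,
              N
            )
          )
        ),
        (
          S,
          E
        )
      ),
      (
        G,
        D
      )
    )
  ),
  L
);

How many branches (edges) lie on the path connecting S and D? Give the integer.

5

The MRCA of S and D is the node subtending ((F,((B,(I,T)),(Q,(K,C,N))),(S,E)),(G,D)).
From S up to that node: 3 branches. From D up to the same node: 2 branches. Total: 3 + 2 = 5.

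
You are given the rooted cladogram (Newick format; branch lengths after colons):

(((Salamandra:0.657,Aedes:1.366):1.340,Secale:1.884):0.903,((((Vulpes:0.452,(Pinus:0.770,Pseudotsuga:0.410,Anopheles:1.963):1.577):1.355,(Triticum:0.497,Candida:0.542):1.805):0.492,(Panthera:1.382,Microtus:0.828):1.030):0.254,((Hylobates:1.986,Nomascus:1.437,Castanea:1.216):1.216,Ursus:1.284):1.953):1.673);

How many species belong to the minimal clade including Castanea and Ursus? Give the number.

The MRCA of Castanea and Ursus is the node subtending ((Hylobates,Nomascus,Castanea),Ursus).
That clade contains 4 terminal taxa: Castanea, Hylobates, Nomascus, Ursus.

4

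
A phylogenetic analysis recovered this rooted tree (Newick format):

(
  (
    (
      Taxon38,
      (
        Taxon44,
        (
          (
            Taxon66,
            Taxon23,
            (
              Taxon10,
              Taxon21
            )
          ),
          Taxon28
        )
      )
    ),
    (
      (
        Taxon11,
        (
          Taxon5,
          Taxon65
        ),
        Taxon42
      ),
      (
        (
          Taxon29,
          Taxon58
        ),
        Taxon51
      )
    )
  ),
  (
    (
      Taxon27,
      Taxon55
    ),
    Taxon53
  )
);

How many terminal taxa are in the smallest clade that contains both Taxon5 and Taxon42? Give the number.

The MRCA of Taxon5 and Taxon42 is the node subtending (Taxon11,(Taxon5,Taxon65),Taxon42).
That clade contains 4 terminal taxa: Taxon11, Taxon42, Taxon5, Taxon65.

4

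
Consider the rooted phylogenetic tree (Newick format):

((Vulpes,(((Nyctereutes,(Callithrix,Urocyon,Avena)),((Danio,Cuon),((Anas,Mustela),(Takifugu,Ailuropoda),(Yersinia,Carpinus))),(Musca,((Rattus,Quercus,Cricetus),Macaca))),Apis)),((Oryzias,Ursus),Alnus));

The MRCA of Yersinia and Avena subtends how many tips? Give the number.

17

The MRCA of Yersinia and Avena is the node subtending ((Nyctereutes,(Callithrix,Urocyon,Avena)),((Danio,Cuon),((Anas,Mustela),(Takifugu,Ailuropoda),(Yersinia,Carpinus))),(Musca,((Rattus,Quercus,Cricetus),Macaca))).
That clade contains 17 terminal taxa: Ailuropoda, Anas, Avena, Callithrix, Carpinus, Cricetus, Cuon, Danio, Macaca, Musca, Mustela, Nyctereutes, Quercus, Rattus, Takifugu, Urocyon, Yersinia.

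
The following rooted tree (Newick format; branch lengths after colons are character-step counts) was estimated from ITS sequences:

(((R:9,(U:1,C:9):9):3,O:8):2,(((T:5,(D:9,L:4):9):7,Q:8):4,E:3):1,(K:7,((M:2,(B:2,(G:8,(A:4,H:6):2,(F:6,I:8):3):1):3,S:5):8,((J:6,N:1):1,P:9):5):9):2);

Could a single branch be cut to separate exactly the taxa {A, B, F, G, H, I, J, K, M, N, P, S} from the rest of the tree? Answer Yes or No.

The most recent common ancestor of these taxa subtends (K,((M,(B,(G,(A,H),(F,I))),S),((J,N),P))).
That clade has exactly 12 tips — every listed taxon and nothing else — so the group is monophyletic.

Yes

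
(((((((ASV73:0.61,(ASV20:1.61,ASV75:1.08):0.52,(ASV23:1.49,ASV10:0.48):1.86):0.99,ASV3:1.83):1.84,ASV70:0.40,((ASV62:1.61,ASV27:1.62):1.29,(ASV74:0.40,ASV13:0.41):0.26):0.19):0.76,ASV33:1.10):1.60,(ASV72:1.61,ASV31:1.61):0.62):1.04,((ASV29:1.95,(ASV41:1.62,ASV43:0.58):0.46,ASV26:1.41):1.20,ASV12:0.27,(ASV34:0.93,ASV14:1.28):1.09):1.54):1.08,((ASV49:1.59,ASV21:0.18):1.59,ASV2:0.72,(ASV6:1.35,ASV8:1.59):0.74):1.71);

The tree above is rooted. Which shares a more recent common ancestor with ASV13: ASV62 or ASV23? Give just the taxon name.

ASV62

The MRCA of ASV13 and ASV62 subtends ((ASV62,ASV27),(ASV74,ASV13)) (4 taxa).
The MRCA of ASV13 and ASV23 subtends (((ASV73,(ASV20,ASV75),(ASV23,ASV10)),ASV3),ASV70,((ASV62,ASV27),(ASV74,ASV13))) (11 taxa).
The first is nested inside the second, so ASV13 shares a more recent common ancestor with ASV62.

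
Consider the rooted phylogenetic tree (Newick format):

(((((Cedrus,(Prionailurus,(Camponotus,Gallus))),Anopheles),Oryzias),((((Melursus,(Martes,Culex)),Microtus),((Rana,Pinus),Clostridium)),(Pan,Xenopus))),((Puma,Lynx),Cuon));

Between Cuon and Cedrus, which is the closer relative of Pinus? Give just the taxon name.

Cedrus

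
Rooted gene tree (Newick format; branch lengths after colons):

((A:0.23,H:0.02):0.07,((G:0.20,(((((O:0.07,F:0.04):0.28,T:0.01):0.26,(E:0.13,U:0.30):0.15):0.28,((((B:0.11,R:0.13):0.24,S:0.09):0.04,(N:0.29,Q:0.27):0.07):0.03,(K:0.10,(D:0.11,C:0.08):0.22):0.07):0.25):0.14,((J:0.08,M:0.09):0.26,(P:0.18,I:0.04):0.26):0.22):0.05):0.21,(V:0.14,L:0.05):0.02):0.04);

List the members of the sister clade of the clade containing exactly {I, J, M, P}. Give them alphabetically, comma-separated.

B, C, D, E, F, K, N, O, Q, R, S, T, U

The clade containing exactly {I, J, M, P} attaches to the tree at the node subtending (((((O,F),T),(E,U)),((((B,R),S),(N,Q)),(K,(D,C)))),((J,M),(P,I))).
The other lineage descending from that same node — the sister group — is ((((O,F),T),(E,U)),((((B,R),S),(N,Q)),(K,(D,C)))); its 13 tips in alphabetical order are the answer.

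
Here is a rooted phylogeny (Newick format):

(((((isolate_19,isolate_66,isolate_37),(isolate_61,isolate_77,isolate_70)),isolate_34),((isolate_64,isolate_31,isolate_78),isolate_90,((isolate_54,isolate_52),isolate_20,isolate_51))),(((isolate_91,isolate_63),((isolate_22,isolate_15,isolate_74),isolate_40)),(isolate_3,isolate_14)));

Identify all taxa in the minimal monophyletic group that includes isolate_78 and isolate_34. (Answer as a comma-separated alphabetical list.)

isolate_19, isolate_20, isolate_31, isolate_34, isolate_37, isolate_51, isolate_52, isolate_54, isolate_61, isolate_64, isolate_66, isolate_70, isolate_77, isolate_78, isolate_90

Tracing isolate_78: it sits inside (isolate_64,isolate_31,isolate_78).
Tracing isolate_34: it sits inside (((isolate_19,isolate_66,isolate_37),(isolate_61,isolate_77,isolate_70)),isolate_34).
The smallest clade enclosing both is ((((isolate_19,isolate_66,isolate_37),(isolate_61,isolate_77,isolate_70)),isolate_34),((isolate_64,isolate_31,isolate_78),isolate_90,((isolate_54,isolate_52),isolate_20,isolate_51))); the answer is its 15 terminal taxa in alphabetical order.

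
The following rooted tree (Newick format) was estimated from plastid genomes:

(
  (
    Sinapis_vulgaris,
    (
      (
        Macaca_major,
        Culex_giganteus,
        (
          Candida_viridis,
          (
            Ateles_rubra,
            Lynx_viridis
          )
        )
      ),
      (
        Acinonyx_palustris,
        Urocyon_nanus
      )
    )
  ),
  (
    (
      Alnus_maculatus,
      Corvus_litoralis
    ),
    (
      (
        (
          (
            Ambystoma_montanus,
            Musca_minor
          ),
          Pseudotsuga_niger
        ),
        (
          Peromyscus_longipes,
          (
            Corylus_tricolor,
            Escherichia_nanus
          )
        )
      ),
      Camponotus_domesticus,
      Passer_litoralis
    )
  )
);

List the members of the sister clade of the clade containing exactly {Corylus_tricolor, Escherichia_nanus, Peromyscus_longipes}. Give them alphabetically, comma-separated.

Ambystoma_montanus, Musca_minor, Pseudotsuga_niger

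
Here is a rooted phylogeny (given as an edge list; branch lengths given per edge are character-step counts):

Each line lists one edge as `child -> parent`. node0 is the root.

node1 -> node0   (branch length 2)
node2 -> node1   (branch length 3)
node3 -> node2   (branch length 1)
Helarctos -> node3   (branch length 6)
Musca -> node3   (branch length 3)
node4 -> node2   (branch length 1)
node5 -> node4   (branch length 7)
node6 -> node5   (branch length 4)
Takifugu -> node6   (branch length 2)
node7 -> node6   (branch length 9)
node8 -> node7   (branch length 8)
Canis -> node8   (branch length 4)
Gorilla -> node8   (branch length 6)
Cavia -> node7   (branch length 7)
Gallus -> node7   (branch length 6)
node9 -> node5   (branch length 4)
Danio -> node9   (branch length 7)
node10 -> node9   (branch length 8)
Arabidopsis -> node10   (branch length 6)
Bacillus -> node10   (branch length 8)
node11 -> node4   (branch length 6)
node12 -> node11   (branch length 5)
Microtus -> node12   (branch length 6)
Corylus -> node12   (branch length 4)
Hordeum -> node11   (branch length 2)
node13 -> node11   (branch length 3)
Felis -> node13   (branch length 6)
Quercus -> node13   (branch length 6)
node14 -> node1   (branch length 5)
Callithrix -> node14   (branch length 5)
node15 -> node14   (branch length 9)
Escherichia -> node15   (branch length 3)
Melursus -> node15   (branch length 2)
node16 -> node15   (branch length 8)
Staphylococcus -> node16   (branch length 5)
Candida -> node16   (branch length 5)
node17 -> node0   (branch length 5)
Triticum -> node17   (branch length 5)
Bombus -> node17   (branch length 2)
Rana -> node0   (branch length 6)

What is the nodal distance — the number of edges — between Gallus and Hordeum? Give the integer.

6

The MRCA of Gallus and Hordeum is the node subtending (((Takifugu,((Canis,Gorilla),Cavia,Gallus)),(Danio,(Arabidopsis,Bacillus))),((Microtus,Corylus),Hordeum,(Felis,Quercus))).
From Gallus up to that node: 4 branches. From Hordeum up to the same node: 2 branches. Total: 4 + 2 = 6.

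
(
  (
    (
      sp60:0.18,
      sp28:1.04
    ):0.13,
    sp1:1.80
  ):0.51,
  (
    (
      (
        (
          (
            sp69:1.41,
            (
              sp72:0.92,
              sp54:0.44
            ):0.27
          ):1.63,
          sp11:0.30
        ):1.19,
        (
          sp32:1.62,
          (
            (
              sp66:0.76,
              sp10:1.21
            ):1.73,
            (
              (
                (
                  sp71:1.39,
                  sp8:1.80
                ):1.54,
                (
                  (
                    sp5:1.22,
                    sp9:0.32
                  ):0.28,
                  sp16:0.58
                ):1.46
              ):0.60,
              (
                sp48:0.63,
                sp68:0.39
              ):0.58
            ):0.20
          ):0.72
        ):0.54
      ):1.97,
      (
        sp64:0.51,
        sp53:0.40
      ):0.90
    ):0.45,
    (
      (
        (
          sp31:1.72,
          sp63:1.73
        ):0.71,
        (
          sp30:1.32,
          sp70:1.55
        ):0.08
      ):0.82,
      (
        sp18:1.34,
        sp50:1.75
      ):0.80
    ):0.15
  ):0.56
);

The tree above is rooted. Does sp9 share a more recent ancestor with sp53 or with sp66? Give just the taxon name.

sp66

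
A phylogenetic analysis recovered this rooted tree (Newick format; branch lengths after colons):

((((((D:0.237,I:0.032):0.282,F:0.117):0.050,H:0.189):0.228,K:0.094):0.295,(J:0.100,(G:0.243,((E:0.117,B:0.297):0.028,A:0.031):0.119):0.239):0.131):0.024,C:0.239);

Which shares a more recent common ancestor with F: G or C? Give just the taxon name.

G

The MRCA of F and G subtends (((((D,I),F),H),K),(J,(G,((E,B),A)))) (10 taxa).
The MRCA of F and C is the root, subtending the entire tree (11 taxa).
The first is nested inside the second, so F shares a more recent common ancestor with G.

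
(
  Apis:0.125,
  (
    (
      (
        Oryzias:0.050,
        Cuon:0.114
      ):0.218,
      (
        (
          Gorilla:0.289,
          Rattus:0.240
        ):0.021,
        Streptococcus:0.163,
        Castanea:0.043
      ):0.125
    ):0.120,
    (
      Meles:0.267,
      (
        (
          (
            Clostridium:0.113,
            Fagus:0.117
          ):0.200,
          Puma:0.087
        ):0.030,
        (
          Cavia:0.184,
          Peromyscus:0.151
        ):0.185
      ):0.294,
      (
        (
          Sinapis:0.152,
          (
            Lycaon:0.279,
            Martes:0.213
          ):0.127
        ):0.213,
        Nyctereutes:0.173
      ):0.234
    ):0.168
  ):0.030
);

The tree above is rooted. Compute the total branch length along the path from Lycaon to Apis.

1.176

The path runs Lycaon → … → MRCA → … → Apis; the MRCA is the root of the tree.
Branch lengths along that path: 0.279 + 0.127 + 0.213 + 0.234 + 0.168 + 0.030 + 0.125 = 1.176.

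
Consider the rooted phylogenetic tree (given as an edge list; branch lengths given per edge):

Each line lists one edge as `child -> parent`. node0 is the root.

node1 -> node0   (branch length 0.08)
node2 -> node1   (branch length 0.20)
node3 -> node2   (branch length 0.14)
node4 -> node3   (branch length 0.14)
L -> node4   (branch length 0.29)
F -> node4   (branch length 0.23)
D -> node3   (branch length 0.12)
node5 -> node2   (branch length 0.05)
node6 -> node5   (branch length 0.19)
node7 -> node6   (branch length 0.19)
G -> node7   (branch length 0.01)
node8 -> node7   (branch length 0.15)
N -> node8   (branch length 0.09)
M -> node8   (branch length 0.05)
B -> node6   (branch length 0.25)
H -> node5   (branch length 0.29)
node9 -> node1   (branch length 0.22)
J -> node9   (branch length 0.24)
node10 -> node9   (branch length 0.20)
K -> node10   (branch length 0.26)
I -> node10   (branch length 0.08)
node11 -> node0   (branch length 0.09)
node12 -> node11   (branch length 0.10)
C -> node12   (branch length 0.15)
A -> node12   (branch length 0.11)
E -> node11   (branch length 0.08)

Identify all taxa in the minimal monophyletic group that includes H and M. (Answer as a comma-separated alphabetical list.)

Tracing H: it sits inside (((G,(N,M)),B),H).
Tracing M: it sits inside (N,M).
The smallest clade enclosing both is (((G,(N,M)),B),H); the answer is its 5 terminal taxa in alphabetical order.

B, G, H, M, N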